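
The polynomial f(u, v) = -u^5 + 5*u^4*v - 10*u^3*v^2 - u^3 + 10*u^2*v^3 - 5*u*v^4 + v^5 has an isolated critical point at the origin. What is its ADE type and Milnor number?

Type E_8, Milnor number mu = 8.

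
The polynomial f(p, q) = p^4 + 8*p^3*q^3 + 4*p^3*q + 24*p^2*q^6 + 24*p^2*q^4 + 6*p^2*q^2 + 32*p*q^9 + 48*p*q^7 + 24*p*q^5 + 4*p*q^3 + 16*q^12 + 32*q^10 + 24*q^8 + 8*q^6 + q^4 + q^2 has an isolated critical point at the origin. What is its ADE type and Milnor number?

Type A_3, Milnor number mu = 3.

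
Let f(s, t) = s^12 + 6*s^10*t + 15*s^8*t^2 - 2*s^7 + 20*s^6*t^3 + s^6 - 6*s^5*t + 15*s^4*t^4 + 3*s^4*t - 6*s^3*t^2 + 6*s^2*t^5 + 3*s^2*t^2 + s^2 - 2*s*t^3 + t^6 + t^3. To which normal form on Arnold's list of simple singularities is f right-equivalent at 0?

A_2

The Hessian of f at 0 has rank 1. Corank 1: A-series; mu = 2 gives A_2.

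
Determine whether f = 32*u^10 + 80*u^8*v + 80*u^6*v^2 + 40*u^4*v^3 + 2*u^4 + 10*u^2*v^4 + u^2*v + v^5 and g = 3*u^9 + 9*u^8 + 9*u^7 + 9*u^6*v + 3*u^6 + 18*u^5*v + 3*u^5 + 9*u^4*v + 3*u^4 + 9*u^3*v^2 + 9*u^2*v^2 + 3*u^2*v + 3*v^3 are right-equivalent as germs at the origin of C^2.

No.

The Hessian of f at 0 has rank 0. Corank 2; j^3 = u^2*v has shape L^2 M (L != M), so D-series; mu = 6 gives D_6. The Hessian of g at 0 has rank 0. Corank 2; j^3 = 3*v*(u^2 + v^2) splits into three distinct lines over C (the quadratic factor has nonzero discriminant), so D_4. f is D_6 but g is D_4, hence not right-equivalent.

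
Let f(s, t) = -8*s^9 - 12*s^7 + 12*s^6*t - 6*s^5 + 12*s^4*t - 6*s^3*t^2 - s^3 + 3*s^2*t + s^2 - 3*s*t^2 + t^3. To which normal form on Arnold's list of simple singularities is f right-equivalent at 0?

The Hessian of f at 0 has rank 1. Corank 1: A-series; mu = 2 gives A_2.

A2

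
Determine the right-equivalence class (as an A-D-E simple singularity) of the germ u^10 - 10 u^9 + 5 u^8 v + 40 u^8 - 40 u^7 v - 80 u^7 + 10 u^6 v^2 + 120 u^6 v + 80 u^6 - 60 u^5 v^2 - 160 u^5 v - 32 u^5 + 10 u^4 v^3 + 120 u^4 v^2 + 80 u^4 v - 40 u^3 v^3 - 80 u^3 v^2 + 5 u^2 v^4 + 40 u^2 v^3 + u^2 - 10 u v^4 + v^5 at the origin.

A_4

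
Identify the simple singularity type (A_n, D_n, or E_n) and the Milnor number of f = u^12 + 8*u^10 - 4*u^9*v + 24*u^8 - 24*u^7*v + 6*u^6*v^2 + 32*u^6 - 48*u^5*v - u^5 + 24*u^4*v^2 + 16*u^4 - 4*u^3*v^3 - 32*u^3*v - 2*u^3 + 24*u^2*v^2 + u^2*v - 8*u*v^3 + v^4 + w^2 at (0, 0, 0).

Type D5, Milnor number mu = 5.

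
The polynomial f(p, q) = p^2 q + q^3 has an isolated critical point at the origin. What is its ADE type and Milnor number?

Type D4, Milnor number mu = 4.

The Hessian of f at 0 is [[0, 0], [0, 0]] with rank 0, so corank 2. A Groebner basis of the Jacobian ideal J(f) in C{p,q} is {q^3, p^2 + 3*q^2, p*q}; counting standard monomials gives mu = 4. Corank 2; j^3 = q*(p^2 + q^2) splits into three distinct lines over C (the quadratic factor has nonzero discriminant), so D_4.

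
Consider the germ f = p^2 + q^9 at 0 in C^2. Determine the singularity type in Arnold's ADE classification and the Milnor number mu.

Type A_{8}, Milnor number mu = 8.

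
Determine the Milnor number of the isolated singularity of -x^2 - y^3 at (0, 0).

2

The Hessian of f at 0 is [[-2, 0], [0, 0]] with rank 1, so corank 1. A Groebner basis of the Jacobian ideal J(f) in C{x,y} is {y^2, x}; counting standard monomials gives mu = 2. Corank 1: A-series; mu = 2 gives A_2.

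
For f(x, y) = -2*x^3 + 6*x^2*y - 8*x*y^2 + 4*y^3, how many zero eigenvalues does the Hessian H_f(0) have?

Hessian at 0 has rank 0.

2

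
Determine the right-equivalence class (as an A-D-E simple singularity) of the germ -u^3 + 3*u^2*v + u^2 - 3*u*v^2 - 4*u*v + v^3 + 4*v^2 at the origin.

A_{2}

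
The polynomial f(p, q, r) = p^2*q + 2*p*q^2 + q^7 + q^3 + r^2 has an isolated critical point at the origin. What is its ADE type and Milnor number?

Type D8, Milnor number mu = 8.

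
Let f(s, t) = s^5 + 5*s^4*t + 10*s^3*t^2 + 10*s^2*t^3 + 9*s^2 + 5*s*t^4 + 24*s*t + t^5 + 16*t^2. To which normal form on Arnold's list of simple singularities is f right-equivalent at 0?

A4

The Hessian of f at 0 has rank 1. Corank 1: A-series; mu = 4 gives A_4.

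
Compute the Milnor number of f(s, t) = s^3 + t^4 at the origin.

The Hessian of f at 0 is [[0, 0], [0, 0]] with rank 0, so corank 2. A Groebner basis of the Jacobian ideal J(f) in C{s,t} is {t^3, s^2}; counting standard monomials gives mu = 6. Corank 2; j^3 = s^3 is a perfect cube, so E-series; the 4-jet and mu = 6 give E_6.

6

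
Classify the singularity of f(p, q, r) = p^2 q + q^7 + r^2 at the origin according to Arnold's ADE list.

The Hessian of f at 0 has rank 1. Corank 2; j^3 = p^2*q has shape L^2 M (L != M), so D-series; mu = 8 gives D_8.

D_8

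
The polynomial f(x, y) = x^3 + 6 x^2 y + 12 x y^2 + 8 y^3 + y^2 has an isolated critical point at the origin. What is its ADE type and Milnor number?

The Hessian of f at 0 has rank 1. Corank 1: A-series; mu = 2 gives A_2.

Type A_2, Milnor number mu = 2.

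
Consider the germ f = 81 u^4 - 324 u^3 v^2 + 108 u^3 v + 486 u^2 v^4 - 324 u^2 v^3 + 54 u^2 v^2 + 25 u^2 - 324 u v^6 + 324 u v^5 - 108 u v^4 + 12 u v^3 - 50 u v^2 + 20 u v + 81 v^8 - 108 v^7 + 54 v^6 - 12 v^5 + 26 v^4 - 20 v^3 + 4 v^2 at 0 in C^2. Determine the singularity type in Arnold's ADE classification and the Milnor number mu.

Type A_3, Milnor number mu = 3.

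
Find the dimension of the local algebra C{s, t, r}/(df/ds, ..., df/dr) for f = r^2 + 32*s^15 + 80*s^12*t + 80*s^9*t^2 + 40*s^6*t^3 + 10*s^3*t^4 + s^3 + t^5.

8

The Hessian of f at 0 is [[0, 0, 0], [0, 0, 0], [0, 0, 2]] with rank 1, so corank 2. A Groebner basis of the Jacobian ideal J(f) in C{s,t,r} is {t^4, s^2, r}; counting standard monomials gives mu = 8. Corank 2; j^3 = s^3 is a perfect cube, so E-series; the 5-jet and mu = 8 give E_8.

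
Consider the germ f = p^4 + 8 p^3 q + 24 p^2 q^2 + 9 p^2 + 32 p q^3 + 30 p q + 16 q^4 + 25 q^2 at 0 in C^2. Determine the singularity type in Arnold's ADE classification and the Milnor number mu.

Type A3, Milnor number mu = 3.

The Hessian of f at 0 has rank 1. Corank 1: A-series; mu = 3 gives A_3.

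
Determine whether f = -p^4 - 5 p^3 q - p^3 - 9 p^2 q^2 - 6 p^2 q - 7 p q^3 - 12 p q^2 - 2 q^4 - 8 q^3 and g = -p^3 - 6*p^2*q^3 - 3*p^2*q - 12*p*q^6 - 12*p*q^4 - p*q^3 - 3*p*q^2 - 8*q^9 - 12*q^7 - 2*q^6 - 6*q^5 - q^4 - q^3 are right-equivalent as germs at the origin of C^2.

Yes.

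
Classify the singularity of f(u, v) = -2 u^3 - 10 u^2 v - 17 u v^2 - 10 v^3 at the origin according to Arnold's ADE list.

D4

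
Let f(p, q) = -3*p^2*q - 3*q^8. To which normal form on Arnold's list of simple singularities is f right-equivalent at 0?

D9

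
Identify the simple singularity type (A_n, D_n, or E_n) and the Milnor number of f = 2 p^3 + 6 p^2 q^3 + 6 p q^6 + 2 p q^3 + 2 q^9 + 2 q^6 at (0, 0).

Type E7, Milnor number mu = 7.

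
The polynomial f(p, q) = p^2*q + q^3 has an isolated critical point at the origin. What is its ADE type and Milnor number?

Type D4, Milnor number mu = 4.

The Hessian of f at 0 is [[0, 0], [0, 0]] with rank 0, so corank 2. A Groebner basis of the Jacobian ideal J(f) in C{p,q} is {q^3, p^2 + 3*q^2, p*q}; counting standard monomials gives mu = 4. Corank 2; j^3 = q*(p^2 + q^2) splits into three distinct lines over C (the quadratic factor has nonzero discriminant), so D_4.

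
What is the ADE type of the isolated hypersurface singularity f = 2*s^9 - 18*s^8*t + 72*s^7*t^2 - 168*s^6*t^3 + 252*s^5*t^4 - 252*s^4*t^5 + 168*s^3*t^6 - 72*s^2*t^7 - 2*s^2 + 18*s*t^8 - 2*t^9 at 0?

The Hessian of f at 0 has rank 1. Corank 1: A-series; mu = 8 gives A_8.

A_8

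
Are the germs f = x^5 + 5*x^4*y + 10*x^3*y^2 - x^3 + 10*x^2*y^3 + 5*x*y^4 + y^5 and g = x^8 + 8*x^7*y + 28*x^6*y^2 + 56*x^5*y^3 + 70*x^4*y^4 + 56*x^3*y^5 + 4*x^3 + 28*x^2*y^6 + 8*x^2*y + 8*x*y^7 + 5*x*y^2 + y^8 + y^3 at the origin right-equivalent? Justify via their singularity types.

No.

The Hessian of f at 0 is [[0, 0], [0, 0]] with rank 0, so corank 2. A Groebner basis of the Jacobian ideal J(f) in C{x,y} is {y^5, x*y^3 + y^4/4, x^2}; counting standard monomials gives mu = 8. Corank 2; j^3 = -x^3 is a perfect cube, so E-series; the 5-jet and mu = 8 give E_8. The Hessian of g at 0 is [[0, 0], [0, 0]] with rank 0, so corank 2. A Groebner basis of the Jacobian ideal J(g) in C{x,y} is {-32*x*y + y^7 - 16*y^2, x*y^2 + y^3/2, x^2 + 3*x*y/2 + y^2/2}; counting standard monomials gives mu = 9. Corank 2; j^3 = (x + y)*(2*x + y)^2 has shape L^2 M (L != M), so D-series; mu = 9 gives D_9. f is E_8 but g is D_9, hence not right-equivalent.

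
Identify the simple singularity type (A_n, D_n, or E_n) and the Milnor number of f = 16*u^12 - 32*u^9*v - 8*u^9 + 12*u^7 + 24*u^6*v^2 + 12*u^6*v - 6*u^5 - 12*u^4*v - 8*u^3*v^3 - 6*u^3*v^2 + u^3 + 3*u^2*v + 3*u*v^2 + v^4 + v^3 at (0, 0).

Type E6, Milnor number mu = 6.

The Hessian of f at 0 has rank 0. Corank 2; j^3 = (u + v)^3 is a perfect cube, so E-series; the 4-jet and mu = 6 give E_6.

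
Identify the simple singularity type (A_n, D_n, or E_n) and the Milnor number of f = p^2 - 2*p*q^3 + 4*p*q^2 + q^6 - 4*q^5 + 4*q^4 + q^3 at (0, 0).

Type A_2, Milnor number mu = 2.

The Hessian of f at 0 is [[2, 0], [0, 0]] with rank 1, so corank 1. A Groebner basis of the Jacobian ideal J(f) in C{p,q} is {q^2, p}; counting standard monomials gives mu = 2. Corank 1: A-series; mu = 2 gives A_2.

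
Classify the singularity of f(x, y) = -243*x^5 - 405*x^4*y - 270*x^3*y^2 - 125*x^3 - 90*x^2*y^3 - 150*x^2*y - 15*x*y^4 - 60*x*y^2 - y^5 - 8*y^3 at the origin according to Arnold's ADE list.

The Hessian of f at 0 is [[0, 0], [0, 0]] with rank 0, so corank 2. A Groebner basis of the Jacobian ideal J(f) in C{x,y} is {y^5, x*y^3 + 23*y^4/60, x^2 + 4*x*y/5 + 4*y^2/25}; counting standard monomials gives mu = 8. Corank 2; j^3 = -(5*x + 2*y)^3 is a perfect cube, so E-series; the 5-jet and mu = 8 give E_8.

E_{8}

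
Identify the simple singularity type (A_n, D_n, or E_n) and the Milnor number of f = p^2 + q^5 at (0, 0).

Type A4, Milnor number mu = 4.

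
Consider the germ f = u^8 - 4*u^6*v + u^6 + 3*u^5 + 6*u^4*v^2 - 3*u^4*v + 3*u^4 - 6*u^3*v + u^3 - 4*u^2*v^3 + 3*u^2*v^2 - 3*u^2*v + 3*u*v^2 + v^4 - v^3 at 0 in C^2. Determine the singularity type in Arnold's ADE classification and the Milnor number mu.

The Hessian of f at 0 has rank 0. Corank 2; j^3 = (u - v)^3 is a perfect cube, so E-series; the 4-jet and mu = 6 give E_6.

Type E_6, Milnor number mu = 6.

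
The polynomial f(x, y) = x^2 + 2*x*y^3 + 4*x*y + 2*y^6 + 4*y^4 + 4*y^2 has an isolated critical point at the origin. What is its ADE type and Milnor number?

The Hessian of f at 0 is [[2, 4], [4, 8]] with rank 1, so corank 1. A Groebner basis of the Jacobian ideal J(f) in C{x,y} is {x*y^2 - 2*x - 4*y, x + y^3 + 2*y, x^2 + 4*x*y + 4*y^2}; counting standard monomials gives mu = 5. Corank 1: A-series; mu = 5 gives A_5.

Type A5, Milnor number mu = 5.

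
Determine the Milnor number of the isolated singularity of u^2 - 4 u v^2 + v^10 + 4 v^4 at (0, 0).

The Hessian of f at 0 is [[2, 0], [0, 0]] with rank 1, so corank 1. A Groebner basis of the Jacobian ideal J(f) in C{u,v} is {u^5, u^4*v, -u/2 + v^2}; counting standard monomials gives mu = 9. Corank 1: A-series; mu = 9 gives A_9.

9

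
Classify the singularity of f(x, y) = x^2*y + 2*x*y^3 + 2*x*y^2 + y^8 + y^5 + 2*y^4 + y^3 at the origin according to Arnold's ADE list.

D9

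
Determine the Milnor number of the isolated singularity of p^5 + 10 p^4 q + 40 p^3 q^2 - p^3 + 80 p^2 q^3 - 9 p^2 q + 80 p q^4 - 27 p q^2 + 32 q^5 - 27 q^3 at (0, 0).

8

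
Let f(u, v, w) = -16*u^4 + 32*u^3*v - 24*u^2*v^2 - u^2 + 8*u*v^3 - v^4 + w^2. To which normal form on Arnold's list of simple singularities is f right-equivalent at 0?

A_{3}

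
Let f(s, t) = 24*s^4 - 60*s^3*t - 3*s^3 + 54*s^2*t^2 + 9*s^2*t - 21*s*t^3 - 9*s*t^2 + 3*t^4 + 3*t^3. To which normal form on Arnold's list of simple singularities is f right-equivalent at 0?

E_7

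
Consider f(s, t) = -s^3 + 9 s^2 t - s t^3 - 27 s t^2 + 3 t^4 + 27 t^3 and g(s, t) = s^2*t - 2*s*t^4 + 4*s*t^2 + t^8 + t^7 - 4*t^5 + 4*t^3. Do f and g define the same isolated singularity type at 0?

No.

The Hessian of f at 0 is [[0, 0], [0, 0]] with rank 0, so corank 2. A Groebner basis of the Jacobian ideal J(f) in C{s,t} is {s^3 - 9*s^2*t - 162*s^2 + 972*s*t - 1458*t^2, 9*s^2 + s*t^2 - 54*s*t + 81*t^2, 3*s^2 - 18*s*t + t^3 + 27*t^2}; counting standard monomials gives mu = 7. Corank 2; j^3 = -(s - 3*t)^3 is a perfect cube, so E-series; the 4-jet and mu = 7 give E_7. The Hessian of g at 0 is [[0, 0], [0, 0]] with rank 0, so corank 2. A Groebner basis of the Jacobian ideal J(g) in C{s,t} is {s^2*t^2 + 32*s^2*t + 4*s^2 + 128*s*t^2 + 12*s*t + 128*t^3 + 8*t^2, -8*s^2*t - s^2 + s*t^3 - 32*s*t^2 - 2*s*t - 32*t^3, -s*t + t^4 - 2*t^2, s^3 + 6*s^2*t + 12*s*t^2 + 8*t^3}; counting standard monomials gives mu = 9. Corank 2; j^3 = t*(s + 2*t)^2 has shape L^2 M (L != M), so D-series; mu = 9 gives D_9. f is E_7 but g is D_9, hence not right-equivalent.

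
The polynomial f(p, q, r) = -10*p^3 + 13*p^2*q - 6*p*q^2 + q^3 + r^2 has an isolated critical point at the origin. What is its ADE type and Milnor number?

The Hessian of f at 0 is [[0, 0, 0], [0, 0, 0], [0, 0, 2]] with rank 1, so corank 2. A Groebner basis of the Jacobian ideal J(f) in C{p,q,r} is {q^3, p^2 - 3*q^2/11, p*q - 6*q^2/11, r}; counting standard monomials gives mu = 4. Corank 2; j^3 = -(2*p - q)*(5*p^2 - 4*p*q + q^2) splits into three distinct lines over C (the quadratic factor has nonzero discriminant), so D_4.

Type D4, Milnor number mu = 4.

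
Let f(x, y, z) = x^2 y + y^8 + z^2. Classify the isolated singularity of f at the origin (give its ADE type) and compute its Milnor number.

Type D9, Milnor number mu = 9.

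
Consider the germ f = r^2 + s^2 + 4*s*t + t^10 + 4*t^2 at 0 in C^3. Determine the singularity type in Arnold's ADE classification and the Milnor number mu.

Type A_9, Milnor number mu = 9.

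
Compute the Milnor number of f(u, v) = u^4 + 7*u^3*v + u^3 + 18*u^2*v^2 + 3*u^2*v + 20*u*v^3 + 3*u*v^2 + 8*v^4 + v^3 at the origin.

The Hessian of f at 0 is [[0, 0], [0, 0]] with rank 0, so corank 2. A Groebner basis of the Jacobian ideal J(f) in C{u,v} is {3*u^2 + 6*u*v + v^4 + v^3 + 3*v^2, u^3 + 9*u^2 + 18*u*v + 4*v^3 + 9*v^2, u^2*v - 5*u^2 - 10*u*v - 8*v^3/3 - 5*v^2, 2*u^2 + u*v^2 + 4*u*v + 5*v^3/3 + 2*v^2}; counting standard monomials gives mu = 7. Corank 2; j^3 = (u + v)^3 is a perfect cube, so E-series; the 4-jet and mu = 7 give E_7.

7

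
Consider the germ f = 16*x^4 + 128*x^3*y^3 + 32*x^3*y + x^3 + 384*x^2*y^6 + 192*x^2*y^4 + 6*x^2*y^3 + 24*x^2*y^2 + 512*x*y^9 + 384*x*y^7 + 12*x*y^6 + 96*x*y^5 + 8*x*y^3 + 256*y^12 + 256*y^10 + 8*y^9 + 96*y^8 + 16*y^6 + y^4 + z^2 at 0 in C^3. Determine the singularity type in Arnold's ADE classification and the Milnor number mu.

The Hessian of f at 0 has rank 1. Corank 2; j^3 = x^3 is a perfect cube, so E-series; the 4-jet and mu = 6 give E_6.

Type E_6, Milnor number mu = 6.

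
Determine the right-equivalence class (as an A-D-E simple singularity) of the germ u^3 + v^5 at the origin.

E_{8}

The Hessian of f at 0 has rank 0. Corank 2; j^3 = u^3 is a perfect cube, so E-series; the 5-jet and mu = 8 give E_8.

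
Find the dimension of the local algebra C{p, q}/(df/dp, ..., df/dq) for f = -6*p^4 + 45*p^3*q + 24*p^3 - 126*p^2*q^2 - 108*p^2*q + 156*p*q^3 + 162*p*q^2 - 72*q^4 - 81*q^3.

7

The Hessian of f at 0 has rank 0. Corank 2; j^3 = 3*(2*p - 3*q)^3 is a perfect cube, so E-series; the 4-jet and mu = 7 give E_7.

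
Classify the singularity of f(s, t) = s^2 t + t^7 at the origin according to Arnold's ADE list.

The Hessian of f at 0 has rank 0. Corank 2; j^3 = s^2*t has shape L^2 M (L != M), so D-series; mu = 8 gives D_8.

D8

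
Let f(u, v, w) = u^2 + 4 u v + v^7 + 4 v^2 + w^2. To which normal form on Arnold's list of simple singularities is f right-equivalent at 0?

A6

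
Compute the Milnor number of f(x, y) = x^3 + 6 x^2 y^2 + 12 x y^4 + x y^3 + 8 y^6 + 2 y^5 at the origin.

The Hessian of f at 0 has rank 0. Corank 2; j^3 = x^3 is a perfect cube, so E-series; the 4-jet and mu = 7 give E_7.

7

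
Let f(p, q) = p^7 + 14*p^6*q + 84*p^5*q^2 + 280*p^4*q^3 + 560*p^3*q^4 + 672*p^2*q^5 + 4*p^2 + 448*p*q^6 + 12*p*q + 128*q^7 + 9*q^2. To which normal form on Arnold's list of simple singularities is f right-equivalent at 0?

A_{6}

The Hessian of f at 0 has rank 1. Corank 1: A-series; mu = 6 gives A_6.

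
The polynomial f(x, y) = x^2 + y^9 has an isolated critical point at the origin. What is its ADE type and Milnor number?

Type A_{8}, Milnor number mu = 8.

The Hessian of f at 0 is [[2, 0], [0, 0]] with rank 1, so corank 1. A Groebner basis of the Jacobian ideal J(f) in C{x,y} is {y^8, x}; counting standard monomials gives mu = 8. Corank 1: A-series; mu = 8 gives A_8.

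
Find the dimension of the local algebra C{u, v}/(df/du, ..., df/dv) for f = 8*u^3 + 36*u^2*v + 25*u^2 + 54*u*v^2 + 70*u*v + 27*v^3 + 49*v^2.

2

The Hessian of f at 0 is [[50, 70], [70, 98]] with rank 1, so corank 1. A Groebner basis of the Jacobian ideal J(f) in C{u,v} is {v^2, u + 7*v/5}; counting standard monomials gives mu = 2. Corank 1: A-series; mu = 2 gives A_2.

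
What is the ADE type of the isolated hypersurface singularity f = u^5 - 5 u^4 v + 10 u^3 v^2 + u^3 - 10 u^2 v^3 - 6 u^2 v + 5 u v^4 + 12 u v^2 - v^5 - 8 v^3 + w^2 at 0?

E8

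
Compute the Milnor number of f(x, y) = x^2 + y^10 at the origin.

9

The Hessian of f at 0 has rank 1. Corank 1: A-series; mu = 9 gives A_9.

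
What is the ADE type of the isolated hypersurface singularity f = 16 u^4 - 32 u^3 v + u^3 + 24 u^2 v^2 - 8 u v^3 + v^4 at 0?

The Hessian of f at 0 has rank 0. Corank 2; j^3 = u^3 is a perfect cube, so E-series; the 4-jet and mu = 6 give E_6.

E_{6}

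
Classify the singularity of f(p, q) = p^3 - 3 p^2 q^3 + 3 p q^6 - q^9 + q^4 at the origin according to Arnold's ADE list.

E_{6}

The Hessian of f at 0 is [[0, 0], [0, 0]] with rank 0, so corank 2. A Groebner basis of the Jacobian ideal J(f) in C{p,q} is {q^3, p^2}; counting standard monomials gives mu = 6. Corank 2; j^3 = p^3 is a perfect cube, so E-series; the 4-jet and mu = 6 give E_6.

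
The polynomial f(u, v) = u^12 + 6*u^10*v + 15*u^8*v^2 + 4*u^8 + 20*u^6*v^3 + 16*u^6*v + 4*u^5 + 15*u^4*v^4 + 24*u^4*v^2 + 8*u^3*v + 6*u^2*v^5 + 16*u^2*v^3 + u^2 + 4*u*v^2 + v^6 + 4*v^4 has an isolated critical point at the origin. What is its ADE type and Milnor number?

Type A5, Milnor number mu = 5.

The Hessian of f at 0 is [[2, 0], [0, 0]] with rank 1, so corank 1. A Groebner basis of the Jacobian ideal J(f) in C{u,v} is {u^3, u^2*v, u/2 + v^2}; counting standard monomials gives mu = 5. Corank 1: A-series; mu = 5 gives A_5.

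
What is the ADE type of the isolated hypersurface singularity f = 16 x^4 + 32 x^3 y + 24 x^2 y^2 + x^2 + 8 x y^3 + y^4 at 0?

A_3

The Hessian of f at 0 is [[2, 0], [0, 0]] with rank 1, so corank 1. A Groebner basis of the Jacobian ideal J(f) in C{x,y} is {y^3, x}; counting standard monomials gives mu = 3. Corank 1: A-series; mu = 3 gives A_3.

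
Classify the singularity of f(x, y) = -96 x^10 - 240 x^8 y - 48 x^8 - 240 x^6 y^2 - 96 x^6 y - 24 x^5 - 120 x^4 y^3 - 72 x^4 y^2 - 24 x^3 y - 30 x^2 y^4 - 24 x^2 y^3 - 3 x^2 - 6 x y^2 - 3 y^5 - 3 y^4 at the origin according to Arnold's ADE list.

A_{4}

The Hessian of f at 0 is [[-6, 0], [0, 0]] with rank 1, so corank 1. A Groebner basis of the Jacobian ideal J(f) in C{x,y} is {x^2, x + y^2}; counting standard monomials gives mu = 4. Corank 1: A-series; mu = 4 gives A_4.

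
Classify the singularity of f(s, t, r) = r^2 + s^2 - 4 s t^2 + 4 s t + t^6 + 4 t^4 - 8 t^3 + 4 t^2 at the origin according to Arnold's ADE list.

A_{5}

The Hessian of f at 0 has rank 2. Corank 1: A-series; mu = 5 gives A_5.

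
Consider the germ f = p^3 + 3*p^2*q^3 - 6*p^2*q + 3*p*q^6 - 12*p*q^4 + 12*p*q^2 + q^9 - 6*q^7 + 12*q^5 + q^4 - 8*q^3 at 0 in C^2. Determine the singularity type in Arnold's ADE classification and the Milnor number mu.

The Hessian of f at 0 has rank 0. Corank 2; j^3 = (p - 2*q)^3 is a perfect cube, so E-series; the 4-jet and mu = 6 give E_6.

Type E6, Milnor number mu = 6.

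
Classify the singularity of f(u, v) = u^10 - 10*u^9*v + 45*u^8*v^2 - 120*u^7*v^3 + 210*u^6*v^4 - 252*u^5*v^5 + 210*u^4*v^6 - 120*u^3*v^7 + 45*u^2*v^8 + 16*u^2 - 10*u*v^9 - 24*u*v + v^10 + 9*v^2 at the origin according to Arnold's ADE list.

A9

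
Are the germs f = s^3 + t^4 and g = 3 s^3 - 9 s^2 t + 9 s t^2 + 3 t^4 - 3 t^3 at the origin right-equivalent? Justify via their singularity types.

Yes.

The Hessian of f at 0 has rank 0. Corank 2; j^3 = s^3 is a perfect cube, so E-series; the 4-jet and mu = 6 give E_6. The Hessian of g at 0 has rank 0. Corank 2; j^3 = 3*(s - t)^3 is a perfect cube, so E-series; the 4-jet and mu = 6 give E_6. Both have type E_6, hence right-equivalent.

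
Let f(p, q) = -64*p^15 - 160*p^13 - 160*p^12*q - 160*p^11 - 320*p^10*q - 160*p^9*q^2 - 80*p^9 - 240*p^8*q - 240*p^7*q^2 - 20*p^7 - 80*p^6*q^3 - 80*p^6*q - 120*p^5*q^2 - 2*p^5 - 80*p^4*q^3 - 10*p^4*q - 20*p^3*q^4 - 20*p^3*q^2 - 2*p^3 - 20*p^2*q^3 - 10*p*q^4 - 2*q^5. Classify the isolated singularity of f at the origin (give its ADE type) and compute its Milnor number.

The Hessian of f at 0 is [[0, 0], [0, 0]] with rank 0, so corank 2. A Groebner basis of the Jacobian ideal J(f) in C{p,q} is {q^5, p*q^3 + q^4/4, p^2}; counting standard monomials gives mu = 8. Corank 2; j^3 = -2*p^3 is a perfect cube, so E-series; the 5-jet and mu = 8 give E_8.

Type E8, Milnor number mu = 8.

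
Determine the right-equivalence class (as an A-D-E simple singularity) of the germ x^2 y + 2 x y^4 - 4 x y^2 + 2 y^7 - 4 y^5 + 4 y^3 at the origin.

D_8

The Hessian of f at 0 has rank 0. Corank 2; j^3 = y*(x - 2*y)^2 has shape L^2 M (L != M), so D-series; mu = 8 gives D_8.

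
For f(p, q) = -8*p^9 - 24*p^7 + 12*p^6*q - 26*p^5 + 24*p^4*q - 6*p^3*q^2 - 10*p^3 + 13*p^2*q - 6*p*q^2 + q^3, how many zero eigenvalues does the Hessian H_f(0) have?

2

Hessian at 0 has rank 0.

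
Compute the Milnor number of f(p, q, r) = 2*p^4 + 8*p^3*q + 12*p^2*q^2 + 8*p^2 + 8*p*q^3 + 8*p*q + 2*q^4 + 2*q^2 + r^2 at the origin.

3

The Hessian of f at 0 has rank 2. Corank 1: A-series; mu = 3 gives A_3.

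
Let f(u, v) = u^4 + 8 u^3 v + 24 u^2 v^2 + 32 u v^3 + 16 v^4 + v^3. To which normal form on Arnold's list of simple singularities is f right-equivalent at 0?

E_{6}

The Hessian of f at 0 is [[0, 0], [0, 0]] with rank 0, so corank 2. A Groebner basis of the Jacobian ideal J(f) in C{u,v} is {u^3 + 6*u^2*v, v^2}; counting standard monomials gives mu = 6. Corank 2; j^3 = v^3 is a perfect cube, so E-series; the 4-jet and mu = 6 give E_6.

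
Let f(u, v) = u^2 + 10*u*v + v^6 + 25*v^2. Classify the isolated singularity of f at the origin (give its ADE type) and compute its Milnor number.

Type A_5, Milnor number mu = 5.

The Hessian of f at 0 has rank 1. Corank 1: A-series; mu = 5 gives A_5.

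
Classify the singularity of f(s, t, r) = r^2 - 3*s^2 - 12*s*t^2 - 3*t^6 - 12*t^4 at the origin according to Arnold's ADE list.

A_5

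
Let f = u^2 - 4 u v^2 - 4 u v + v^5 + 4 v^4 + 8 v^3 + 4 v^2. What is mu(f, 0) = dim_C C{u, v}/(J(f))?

The Hessian of f at 0 has rank 1. Corank 1: A-series; mu = 4 gives A_4.

4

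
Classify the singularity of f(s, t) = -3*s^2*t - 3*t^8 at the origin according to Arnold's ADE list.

D_{9}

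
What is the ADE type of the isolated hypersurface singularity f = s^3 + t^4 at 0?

E6

The Hessian of f at 0 has rank 0. Corank 2; j^3 = s^3 is a perfect cube, so E-series; the 4-jet and mu = 6 give E_6.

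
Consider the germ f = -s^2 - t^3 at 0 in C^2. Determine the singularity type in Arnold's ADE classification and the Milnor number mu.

The Hessian of f at 0 has rank 1. Corank 1: A-series; mu = 2 gives A_2.

Type A_2, Milnor number mu = 2.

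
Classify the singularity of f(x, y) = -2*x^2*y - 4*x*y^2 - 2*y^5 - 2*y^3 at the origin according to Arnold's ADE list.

D6

The Hessian of f at 0 has rank 0. Corank 2; j^3 = -2*y*(x + y)^2 has shape L^2 M (L != M), so D-series; mu = 6 gives D_6.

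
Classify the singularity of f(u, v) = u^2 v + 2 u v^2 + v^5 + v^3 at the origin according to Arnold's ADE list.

D_6

The Hessian of f at 0 has rank 0. Corank 2; j^3 = v*(u + v)^2 has shape L^2 M (L != M), so D-series; mu = 6 gives D_6.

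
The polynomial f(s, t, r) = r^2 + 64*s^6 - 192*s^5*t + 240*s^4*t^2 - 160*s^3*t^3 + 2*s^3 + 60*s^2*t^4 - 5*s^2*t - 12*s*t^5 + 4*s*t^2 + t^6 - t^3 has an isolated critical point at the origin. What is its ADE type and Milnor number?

Type D_{7}, Milnor number mu = 7.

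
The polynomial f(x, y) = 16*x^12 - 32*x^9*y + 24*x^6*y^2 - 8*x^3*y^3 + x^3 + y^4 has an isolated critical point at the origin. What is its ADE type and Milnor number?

Type E_{6}, Milnor number mu = 6.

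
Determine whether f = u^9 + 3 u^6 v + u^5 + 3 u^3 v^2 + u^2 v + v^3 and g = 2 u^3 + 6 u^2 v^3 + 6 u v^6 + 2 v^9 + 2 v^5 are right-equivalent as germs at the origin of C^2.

No.

The Hessian of f at 0 has rank 0. Corank 2; j^3 = v*(u^2 + v^2) splits into three distinct lines over C (the quadratic factor has nonzero discriminant), so D_4. The Hessian of g at 0 has rank 0. Corank 2; j^3 = 2*u^3 is a perfect cube, so E-series; the 5-jet and mu = 8 give E_8. f is D_4 but g is E_8, hence not right-equivalent.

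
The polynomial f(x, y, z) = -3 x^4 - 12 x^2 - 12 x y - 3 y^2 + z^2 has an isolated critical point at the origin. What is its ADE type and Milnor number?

Type A_3, Milnor number mu = 3.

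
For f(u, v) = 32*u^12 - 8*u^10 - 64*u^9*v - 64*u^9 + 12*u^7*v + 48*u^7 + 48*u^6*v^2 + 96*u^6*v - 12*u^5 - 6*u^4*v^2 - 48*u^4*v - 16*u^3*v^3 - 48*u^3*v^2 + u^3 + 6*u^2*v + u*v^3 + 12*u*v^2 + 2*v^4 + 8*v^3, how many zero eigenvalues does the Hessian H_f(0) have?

2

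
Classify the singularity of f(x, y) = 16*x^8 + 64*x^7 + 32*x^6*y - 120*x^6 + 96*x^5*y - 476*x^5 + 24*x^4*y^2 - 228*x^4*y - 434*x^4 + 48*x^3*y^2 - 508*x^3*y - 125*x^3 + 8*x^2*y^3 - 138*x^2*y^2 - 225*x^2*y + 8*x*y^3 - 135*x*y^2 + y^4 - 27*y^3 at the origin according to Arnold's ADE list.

The Hessian of f at 0 is [[0, 0], [0, 0]] with rank 0, so corank 2. A Groebner basis of the Jacobian ideal J(f) in C{x,y} is {x^3 - 25*x^2/4 - 15*x*y/2 - 9*y^2/4, x^2*y + 100*x^2/9 + 40*x*y/3 + 4*y^2, -2125*x^2/108 + x*y^2 - 425*x*y/18 - 85*y^2/12, 625*x^2/18 + 125*x*y/3 + y^3 + 25*y^2/2}; counting standard monomials gives mu = 6. Corank 2; j^3 = -(5*x + 3*y)^3 is a perfect cube, so E-series; the 4-jet and mu = 6 give E_6.

E_{6}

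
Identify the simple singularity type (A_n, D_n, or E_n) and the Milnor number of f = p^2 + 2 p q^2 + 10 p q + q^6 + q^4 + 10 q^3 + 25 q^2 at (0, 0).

The Hessian of f at 0 is [[2, 10], [10, 50]] with rank 1, so corank 1. A Groebner basis of the Jacobian ideal J(f) in C{p,q} is {p^3 + 75*p^2 + 625*p*q - 1250*p - 6250*q, p^2*q - 10*p^2 - 75*p*q + 125*p + 625*q, p + q^2 + 5*q}; counting standard monomials gives mu = 5. Corank 1: A-series; mu = 5 gives A_5.

Type A_{5}, Milnor number mu = 5.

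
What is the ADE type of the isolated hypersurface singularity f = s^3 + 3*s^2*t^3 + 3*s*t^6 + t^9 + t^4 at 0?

E_6

The Hessian of f at 0 is [[0, 0], [0, 0]] with rank 0, so corank 2. A Groebner basis of the Jacobian ideal J(f) in C{s,t} is {t^3, s^2}; counting standard monomials gives mu = 6. Corank 2; j^3 = s^3 is a perfect cube, so E-series; the 4-jet and mu = 6 give E_6.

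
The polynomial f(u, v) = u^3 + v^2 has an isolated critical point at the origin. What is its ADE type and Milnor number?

Type A2, Milnor number mu = 2.

The Hessian of f at 0 is [[0, 0], [0, 2]] with rank 1, so corank 1. A Groebner basis of the Jacobian ideal J(f) in C{u,v} is {u^2, v}; counting standard monomials gives mu = 2. Corank 1: A-series; mu = 2 gives A_2.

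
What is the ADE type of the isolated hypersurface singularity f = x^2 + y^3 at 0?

The Hessian of f at 0 has rank 1. Corank 1: A-series; mu = 2 gives A_2.

A_{2}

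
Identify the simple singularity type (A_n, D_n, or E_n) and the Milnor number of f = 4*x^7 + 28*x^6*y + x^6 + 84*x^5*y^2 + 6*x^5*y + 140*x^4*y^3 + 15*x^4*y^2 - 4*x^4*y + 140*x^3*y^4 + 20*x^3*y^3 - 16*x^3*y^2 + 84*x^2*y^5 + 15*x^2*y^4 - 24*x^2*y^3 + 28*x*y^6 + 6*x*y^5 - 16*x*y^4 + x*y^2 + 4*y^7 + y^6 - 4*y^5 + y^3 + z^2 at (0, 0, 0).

Type D_{7}, Milnor number mu = 7.

The Hessian of f at 0 has rank 1. Corank 2; j^3 = y^2*(x + y) has shape L^2 M (L != M), so D-series; mu = 7 gives D_7.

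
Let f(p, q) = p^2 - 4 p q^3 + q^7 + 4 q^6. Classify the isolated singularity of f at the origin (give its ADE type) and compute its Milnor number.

Type A6, Milnor number mu = 6.

The Hessian of f at 0 has rank 1. Corank 1: A-series; mu = 6 gives A_6.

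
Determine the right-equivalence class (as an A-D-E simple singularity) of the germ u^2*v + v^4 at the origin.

D_5

The Hessian of f at 0 has rank 0. Corank 2; j^3 = u^2*v has shape L^2 M (L != M), so D-series; mu = 5 gives D_5.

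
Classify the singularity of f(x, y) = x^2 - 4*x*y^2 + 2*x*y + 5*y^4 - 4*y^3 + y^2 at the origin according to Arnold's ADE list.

The Hessian of f at 0 has rank 1. Corank 1: A-series; mu = 3 gives A_3.

A3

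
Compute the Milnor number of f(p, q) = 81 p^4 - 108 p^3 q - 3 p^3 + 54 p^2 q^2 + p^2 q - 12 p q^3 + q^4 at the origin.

5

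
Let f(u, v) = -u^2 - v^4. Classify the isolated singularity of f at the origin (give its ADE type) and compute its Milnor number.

Type A_3, Milnor number mu = 3.

The Hessian of f at 0 is [[-2, 0], [0, 0]] with rank 1, so corank 1. A Groebner basis of the Jacobian ideal J(f) in C{u,v} is {v^3, u}; counting standard monomials gives mu = 3. Corank 1: A-series; mu = 3 gives A_3.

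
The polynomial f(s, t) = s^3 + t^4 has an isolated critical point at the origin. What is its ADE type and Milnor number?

Type E6, Milnor number mu = 6.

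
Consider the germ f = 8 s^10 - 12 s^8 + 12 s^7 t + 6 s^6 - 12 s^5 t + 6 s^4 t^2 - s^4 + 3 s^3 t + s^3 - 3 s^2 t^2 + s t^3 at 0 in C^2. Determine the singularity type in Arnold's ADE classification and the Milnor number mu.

The Hessian of f at 0 has rank 0. Corank 2; j^3 = s^3 is a perfect cube, so E-series; the 4-jet and mu = 7 give E_7.

Type E_{7}, Milnor number mu = 7.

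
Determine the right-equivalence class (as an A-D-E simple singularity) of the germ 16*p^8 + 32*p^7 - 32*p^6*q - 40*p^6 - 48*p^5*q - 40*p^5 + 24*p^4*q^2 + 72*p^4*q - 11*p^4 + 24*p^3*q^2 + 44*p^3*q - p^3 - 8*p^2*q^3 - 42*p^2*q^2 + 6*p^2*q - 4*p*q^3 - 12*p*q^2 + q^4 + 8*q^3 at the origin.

The Hessian of f at 0 is [[0, 0], [0, 0]] with rank 0, so corank 2. A Groebner basis of the Jacobian ideal J(f) in C{p,q} is {p^3 - 3*p^2/8 + 3*p*q/2 - 3*q^2/2, p^2*q - p^2/4 + p*q - q^2, -5*p^2/32 + p*q^2 + 5*p*q/8 - 5*q^2/8, -3*p^2/32 + 3*p*q/8 + q^3 - 3*q^2/8}; counting standard monomials gives mu = 6. Corank 2; j^3 = -(p - 2*q)^3 is a perfect cube, so E-series; the 4-jet and mu = 6 give E_6.

E6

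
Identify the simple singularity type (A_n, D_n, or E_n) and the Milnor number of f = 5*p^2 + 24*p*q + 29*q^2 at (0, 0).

The Hessian of f at 0 is [[10, 24], [24, 58]] with rank 2, so corank 0. A Groebner basis of the Jacobian ideal J(f) in C{p,q} is {p, q}; counting standard monomials gives mu = 1. Corank 0: nondegenerate Morse point, so A_1.

Type A1, Milnor number mu = 1.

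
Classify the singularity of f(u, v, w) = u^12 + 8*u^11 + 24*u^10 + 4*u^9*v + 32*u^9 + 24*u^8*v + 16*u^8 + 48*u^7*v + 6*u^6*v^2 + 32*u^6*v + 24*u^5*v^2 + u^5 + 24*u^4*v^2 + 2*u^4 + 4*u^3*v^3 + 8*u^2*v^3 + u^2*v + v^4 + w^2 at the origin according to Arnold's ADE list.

D_{5}

The Hessian of f at 0 has rank 1. Corank 2; j^3 = u^2*v has shape L^2 M (L != M), so D-series; mu = 5 gives D_5.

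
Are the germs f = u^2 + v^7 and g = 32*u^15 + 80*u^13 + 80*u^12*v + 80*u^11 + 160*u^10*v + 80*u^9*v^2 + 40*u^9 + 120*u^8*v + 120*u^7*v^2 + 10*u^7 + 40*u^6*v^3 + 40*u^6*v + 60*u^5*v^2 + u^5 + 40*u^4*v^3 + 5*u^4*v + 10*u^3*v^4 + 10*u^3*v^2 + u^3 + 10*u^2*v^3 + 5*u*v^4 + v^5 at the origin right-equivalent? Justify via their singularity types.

The Hessian of f at 0 is [[2, 0], [0, 0]] with rank 1, so corank 1. A Groebner basis of the Jacobian ideal J(f) in C{u,v} is {v^6, u}; counting standard monomials gives mu = 6. Corank 1: A-series; mu = 6 gives A_6. The Hessian of g at 0 is [[0, 0], [0, 0]] with rank 0, so corank 2. A Groebner basis of the Jacobian ideal J(g) in C{u,v} is {v^5, u*v^3 + v^4/4, u^2}; counting standard monomials gives mu = 8. Corank 2; j^3 = u^3 is a perfect cube, so E-series; the 5-jet and mu = 8 give E_8. f is A_6 but g is E_8, hence not right-equivalent.

No.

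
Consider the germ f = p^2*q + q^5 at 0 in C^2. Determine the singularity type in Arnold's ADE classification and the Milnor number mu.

The Hessian of f at 0 has rank 0. Corank 2; j^3 = p^2*q has shape L^2 M (L != M), so D-series; mu = 6 gives D_6.

Type D6, Milnor number mu = 6.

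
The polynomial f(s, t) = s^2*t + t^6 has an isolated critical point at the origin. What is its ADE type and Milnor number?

Type D_7, Milnor number mu = 7.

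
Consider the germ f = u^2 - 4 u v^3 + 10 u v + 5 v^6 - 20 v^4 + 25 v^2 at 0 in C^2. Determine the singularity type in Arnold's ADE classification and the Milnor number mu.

The Hessian of f at 0 has rank 1. Corank 1: A-series; mu = 5 gives A_5.

Type A_5, Milnor number mu = 5.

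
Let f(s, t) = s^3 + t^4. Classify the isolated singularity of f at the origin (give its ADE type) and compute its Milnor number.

The Hessian of f at 0 has rank 0. Corank 2; j^3 = s^3 is a perfect cube, so E-series; the 4-jet and mu = 6 give E_6.

Type E6, Milnor number mu = 6.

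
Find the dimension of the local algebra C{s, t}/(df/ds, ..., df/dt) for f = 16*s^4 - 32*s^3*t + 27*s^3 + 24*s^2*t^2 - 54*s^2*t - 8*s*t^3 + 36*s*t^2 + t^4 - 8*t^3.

6

The Hessian of f at 0 is [[0, 0], [0, 0]] with rank 0, so corank 2. A Groebner basis of the Jacobian ideal J(f) in C{s,t} is {t^4, s*t^2 - 11*t^3/18, s^2 - 4*s*t/3 + 4*t^2/9}; counting standard monomials gives mu = 6. Corank 2; j^3 = (3*s - 2*t)^3 is a perfect cube, so E-series; the 4-jet and mu = 6 give E_6.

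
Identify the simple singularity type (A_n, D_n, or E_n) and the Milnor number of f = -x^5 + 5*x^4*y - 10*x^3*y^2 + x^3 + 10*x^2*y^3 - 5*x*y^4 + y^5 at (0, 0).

Type E8, Milnor number mu = 8.

The Hessian of f at 0 is [[0, 0], [0, 0]] with rank 0, so corank 2. A Groebner basis of the Jacobian ideal J(f) in C{x,y} is {y^5, x*y^3 - y^4/4, x^2}; counting standard monomials gives mu = 8. Corank 2; j^3 = x^3 is a perfect cube, so E-series; the 5-jet and mu = 8 give E_8.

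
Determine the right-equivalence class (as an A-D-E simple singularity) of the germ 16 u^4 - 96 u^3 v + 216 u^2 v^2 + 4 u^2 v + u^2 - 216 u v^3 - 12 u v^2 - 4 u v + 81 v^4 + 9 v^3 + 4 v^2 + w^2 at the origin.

The Hessian of f at 0 is [[2, -4, 0], [-4, 8, 0], [0, 0, 2]] with rank 2, so corank 1. A Groebner basis of the Jacobian ideal J(f) in C{u,v,w} is {v^2, u - 2*v, w}; counting standard monomials gives mu = 2. Corank 1: A-series; mu = 2 gives A_2.

A_{2}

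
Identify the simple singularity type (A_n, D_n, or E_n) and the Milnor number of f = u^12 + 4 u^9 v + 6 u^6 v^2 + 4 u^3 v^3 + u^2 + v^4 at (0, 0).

Type A3, Milnor number mu = 3.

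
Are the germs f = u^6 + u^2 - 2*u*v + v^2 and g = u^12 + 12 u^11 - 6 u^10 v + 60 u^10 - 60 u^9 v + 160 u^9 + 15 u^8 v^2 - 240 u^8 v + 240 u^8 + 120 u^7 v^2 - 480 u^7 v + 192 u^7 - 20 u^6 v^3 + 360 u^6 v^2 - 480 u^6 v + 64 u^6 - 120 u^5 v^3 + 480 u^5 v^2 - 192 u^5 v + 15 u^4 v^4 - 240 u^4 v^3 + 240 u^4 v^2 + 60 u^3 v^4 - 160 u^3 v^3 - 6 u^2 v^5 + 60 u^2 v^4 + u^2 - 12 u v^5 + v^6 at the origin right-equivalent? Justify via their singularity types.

The Hessian of f at 0 is [[2, -2], [-2, 2]] with rank 1, so corank 1. A Groebner basis of the Jacobian ideal J(f) in C{u,v} is {v^5, u - v}; counting standard monomials gives mu = 5. Corank 1: A-series; mu = 5 gives A_5. The Hessian of g at 0 is [[2, 0], [0, 0]] with rank 1, so corank 1. A Groebner basis of the Jacobian ideal J(g) in C{u,v} is {v^5, u}; counting standard monomials gives mu = 5. Corank 1: A-series; mu = 5 gives A_5. Both have type A_5, hence right-equivalent.

Yes.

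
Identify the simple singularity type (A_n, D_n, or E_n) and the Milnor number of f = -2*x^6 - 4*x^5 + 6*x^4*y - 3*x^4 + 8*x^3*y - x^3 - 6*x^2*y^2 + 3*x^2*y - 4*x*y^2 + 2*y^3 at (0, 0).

Type D_{4}, Milnor number mu = 4.

The Hessian of f at 0 is [[0, 0], [0, 0]] with rank 0, so corank 2. A Groebner basis of the Jacobian ideal J(f) in C{x,y} is {y^3, x^2 - 2*y^2/3, x*y - y^2}; counting standard monomials gives mu = 4. Corank 2; j^3 = -(x - y)*(x^2 - 2*x*y + 2*y^2) splits into three distinct lines over C (the quadratic factor has nonzero discriminant), so D_4.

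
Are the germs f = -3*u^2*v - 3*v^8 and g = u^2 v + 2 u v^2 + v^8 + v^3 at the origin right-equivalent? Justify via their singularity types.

The Hessian of f at 0 is [[0, 0], [0, 0]] with rank 0, so corank 2. A Groebner basis of the Jacobian ideal J(f) in C{u,v} is {u^2/8 + v^7, u^3, u*v}; counting standard monomials gives mu = 9. Corank 2; j^3 = -3*u^2*v has shape L^2 M (L != M), so D-series; mu = 9 gives D_9. The Hessian of g at 0 is [[0, 0], [0, 0]] with rank 0, so corank 2. A Groebner basis of the Jacobian ideal J(g) in C{u,v} is {u^2/8 + v^7 - v^2/8, u^3 + v^3, u*v + v^2}; counting standard monomials gives mu = 9. Corank 2; j^3 = v*(u + v)^2 has shape L^2 M (L != M), so D-series; mu = 9 gives D_9. Both have type D_9, hence right-equivalent.

Yes.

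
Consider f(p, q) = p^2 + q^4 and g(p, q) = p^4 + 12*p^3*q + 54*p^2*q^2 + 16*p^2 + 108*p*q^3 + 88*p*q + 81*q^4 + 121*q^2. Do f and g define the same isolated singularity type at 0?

Yes.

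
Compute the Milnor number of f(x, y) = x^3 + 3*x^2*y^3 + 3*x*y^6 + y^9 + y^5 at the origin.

The Hessian of f at 0 is [[0, 0], [0, 0]] with rank 0, so corank 2. A Groebner basis of the Jacobian ideal J(f) in C{x,y} is {x^2/2 + x*y^3, y^4, x^3, x^2*y}; counting standard monomials gives mu = 8. Corank 2; j^3 = x^3 is a perfect cube, so E-series; the 5-jet and mu = 8 give E_8.

8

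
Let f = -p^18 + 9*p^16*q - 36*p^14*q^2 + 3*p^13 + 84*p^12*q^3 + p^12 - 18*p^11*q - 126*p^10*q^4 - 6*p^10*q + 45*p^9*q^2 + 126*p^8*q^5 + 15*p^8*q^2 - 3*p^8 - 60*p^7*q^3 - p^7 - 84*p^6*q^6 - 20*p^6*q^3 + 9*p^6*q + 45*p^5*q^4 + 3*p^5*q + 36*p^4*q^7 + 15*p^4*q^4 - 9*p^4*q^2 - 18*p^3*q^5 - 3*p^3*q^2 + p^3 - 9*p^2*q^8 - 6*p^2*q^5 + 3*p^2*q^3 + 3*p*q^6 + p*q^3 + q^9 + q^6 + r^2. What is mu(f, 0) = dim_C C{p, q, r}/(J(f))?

The Hessian of f at 0 is [[0, 0, 0], [0, 0, 0], [0, 0, 2]] with rank 1, so corank 2. A Groebner basis of the Jacobian ideal J(f) in C{p,q,r} is {p^3, p*q^2, 3*p^2 + q^3, r}; counting standard monomials gives mu = 7. Corank 2; j^3 = p^3 is a perfect cube, so E-series; the 4-jet and mu = 7 give E_7.

7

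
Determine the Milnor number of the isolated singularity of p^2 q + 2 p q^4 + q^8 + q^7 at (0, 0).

The Hessian of f at 0 has rank 0. Corank 2; j^3 = p^2*q has shape L^2 M (L != M), so D-series; mu = 9 gives D_9.

9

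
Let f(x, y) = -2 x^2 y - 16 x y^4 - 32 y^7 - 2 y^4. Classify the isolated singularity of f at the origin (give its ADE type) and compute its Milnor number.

Type D5, Milnor number mu = 5.

The Hessian of f at 0 has rank 0. Corank 2; j^3 = -2*x^2*y has shape L^2 M (L != M), so D-series; mu = 5 gives D_5.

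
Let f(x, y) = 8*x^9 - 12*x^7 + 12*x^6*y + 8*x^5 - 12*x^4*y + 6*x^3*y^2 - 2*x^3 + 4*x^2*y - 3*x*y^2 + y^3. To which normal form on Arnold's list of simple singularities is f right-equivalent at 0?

The Hessian of f at 0 has rank 0. Corank 2; j^3 = -(x - y)*(2*x^2 - 2*x*y + y^2) splits into three distinct lines over C (the quadratic factor has nonzero discriminant), so D_4.

D_4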